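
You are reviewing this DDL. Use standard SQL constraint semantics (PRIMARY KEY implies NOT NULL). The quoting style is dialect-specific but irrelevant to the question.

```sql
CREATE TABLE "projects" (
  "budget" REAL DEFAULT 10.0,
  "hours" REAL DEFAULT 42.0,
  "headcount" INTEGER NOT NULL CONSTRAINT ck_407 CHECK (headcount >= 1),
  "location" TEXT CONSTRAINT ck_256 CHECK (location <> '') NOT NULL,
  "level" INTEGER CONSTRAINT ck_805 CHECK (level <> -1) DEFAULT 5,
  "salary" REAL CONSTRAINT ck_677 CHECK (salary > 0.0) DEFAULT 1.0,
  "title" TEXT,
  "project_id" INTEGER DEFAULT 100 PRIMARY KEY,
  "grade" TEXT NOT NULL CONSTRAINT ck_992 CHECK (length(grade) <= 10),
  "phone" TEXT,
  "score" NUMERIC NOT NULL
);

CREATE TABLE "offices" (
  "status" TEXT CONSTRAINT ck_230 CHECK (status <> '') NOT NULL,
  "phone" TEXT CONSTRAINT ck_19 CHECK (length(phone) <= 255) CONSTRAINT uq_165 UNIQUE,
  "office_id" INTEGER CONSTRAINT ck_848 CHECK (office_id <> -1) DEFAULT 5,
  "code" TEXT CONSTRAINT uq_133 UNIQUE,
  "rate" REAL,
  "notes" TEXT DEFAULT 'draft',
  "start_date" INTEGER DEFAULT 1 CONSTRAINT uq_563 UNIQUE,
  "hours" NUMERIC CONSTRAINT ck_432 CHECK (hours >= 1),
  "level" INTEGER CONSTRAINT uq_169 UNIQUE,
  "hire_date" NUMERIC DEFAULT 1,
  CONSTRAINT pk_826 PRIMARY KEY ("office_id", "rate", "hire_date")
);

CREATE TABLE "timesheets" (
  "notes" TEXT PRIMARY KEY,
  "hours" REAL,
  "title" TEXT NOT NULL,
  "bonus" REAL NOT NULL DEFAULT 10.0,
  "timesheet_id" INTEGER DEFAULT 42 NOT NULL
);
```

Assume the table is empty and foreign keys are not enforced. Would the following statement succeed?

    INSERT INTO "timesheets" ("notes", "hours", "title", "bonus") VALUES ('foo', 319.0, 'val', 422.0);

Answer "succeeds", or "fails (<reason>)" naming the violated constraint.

NOT NULL columns: bonus is supplied; notes is supplied; timesheet_id defaults to 42; title is supplied.
No constraint is violated.

succeeds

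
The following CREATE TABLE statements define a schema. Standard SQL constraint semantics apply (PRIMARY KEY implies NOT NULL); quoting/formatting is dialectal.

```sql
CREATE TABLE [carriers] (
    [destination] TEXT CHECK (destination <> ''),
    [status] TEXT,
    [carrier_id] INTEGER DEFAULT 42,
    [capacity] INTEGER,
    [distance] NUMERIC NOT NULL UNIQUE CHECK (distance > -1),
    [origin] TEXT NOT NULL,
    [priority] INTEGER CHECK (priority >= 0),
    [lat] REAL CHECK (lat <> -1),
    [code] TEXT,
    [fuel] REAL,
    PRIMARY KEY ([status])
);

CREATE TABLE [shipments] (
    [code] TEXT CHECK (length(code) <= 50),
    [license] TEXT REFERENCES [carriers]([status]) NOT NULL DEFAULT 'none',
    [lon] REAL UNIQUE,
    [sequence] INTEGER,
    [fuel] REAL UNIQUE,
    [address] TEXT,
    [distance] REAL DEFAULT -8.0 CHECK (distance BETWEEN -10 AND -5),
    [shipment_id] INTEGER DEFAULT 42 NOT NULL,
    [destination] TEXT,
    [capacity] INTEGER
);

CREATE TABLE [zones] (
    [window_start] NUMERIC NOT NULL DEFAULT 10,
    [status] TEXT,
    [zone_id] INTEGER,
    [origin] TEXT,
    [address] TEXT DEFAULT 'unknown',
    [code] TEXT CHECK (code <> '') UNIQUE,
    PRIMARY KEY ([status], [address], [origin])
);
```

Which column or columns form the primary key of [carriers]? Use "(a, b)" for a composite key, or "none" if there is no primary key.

status is declared PRIMARY KEY as a table-level PRIMARY KEY clause.

status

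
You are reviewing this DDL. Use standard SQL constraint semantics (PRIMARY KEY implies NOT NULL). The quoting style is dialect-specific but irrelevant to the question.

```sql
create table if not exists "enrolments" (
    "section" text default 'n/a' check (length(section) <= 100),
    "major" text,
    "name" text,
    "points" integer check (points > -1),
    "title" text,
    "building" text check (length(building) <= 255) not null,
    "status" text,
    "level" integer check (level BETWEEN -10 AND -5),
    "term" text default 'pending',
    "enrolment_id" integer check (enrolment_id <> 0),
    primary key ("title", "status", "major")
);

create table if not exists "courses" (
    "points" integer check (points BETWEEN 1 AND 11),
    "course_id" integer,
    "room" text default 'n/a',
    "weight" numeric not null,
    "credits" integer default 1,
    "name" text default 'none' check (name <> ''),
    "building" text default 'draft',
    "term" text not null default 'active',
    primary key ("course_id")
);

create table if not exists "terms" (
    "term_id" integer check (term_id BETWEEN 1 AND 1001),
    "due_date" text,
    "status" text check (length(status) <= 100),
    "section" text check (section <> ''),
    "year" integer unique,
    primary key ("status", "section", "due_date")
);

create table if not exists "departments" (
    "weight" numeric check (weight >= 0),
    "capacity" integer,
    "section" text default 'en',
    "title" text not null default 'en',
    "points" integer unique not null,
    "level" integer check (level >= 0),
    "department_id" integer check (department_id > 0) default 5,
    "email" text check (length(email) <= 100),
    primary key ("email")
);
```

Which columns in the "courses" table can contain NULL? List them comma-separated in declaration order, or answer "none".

points, room, credits, name, building

- points: CHECK does not forbid NULL (a CHECK constraint passes when its expression is NULL) → nullable.
- course_id: part of the PRIMARY KEY, which implies NOT NULL → not nullable.
- room: DEFAULT only fills an omitted column; an explicit NULL is still allowed → nullable.
- weight: declared NOT NULL → not nullable.
- credits: DEFAULT only fills an omitted column; an explicit NULL is still allowed → nullable.
- name: CHECK does not forbid NULL (a CHECK constraint passes when its expression is NULL) → nullable.
- building: DEFAULT only fills an omitted column; an explicit NULL is still allowed → nullable.
- term: declared NOT NULL → not nullable.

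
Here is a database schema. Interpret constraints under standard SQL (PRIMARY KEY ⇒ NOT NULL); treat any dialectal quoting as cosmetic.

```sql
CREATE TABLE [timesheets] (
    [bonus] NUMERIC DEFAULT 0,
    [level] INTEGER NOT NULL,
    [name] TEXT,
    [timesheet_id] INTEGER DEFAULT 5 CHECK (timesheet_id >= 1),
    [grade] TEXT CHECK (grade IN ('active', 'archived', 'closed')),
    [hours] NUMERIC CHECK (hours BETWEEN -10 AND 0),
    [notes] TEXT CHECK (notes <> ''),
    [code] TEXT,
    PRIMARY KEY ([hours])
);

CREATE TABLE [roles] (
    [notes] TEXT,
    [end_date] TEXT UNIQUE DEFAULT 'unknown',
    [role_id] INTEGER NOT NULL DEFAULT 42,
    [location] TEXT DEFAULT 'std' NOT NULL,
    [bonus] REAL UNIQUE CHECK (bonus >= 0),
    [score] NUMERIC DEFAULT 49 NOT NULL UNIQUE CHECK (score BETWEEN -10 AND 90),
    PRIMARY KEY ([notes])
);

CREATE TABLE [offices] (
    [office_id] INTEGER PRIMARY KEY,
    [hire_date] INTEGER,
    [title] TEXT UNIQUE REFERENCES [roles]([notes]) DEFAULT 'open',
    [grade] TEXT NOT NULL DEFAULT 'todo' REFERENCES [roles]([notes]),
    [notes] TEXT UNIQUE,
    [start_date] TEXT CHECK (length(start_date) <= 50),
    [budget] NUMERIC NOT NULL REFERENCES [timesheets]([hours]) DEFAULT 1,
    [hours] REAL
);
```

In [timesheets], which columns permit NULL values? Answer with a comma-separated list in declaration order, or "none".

- bonus: DEFAULT only fills an omitted column; an explicit NULL is still allowed → nullable.
- level: declared NOT NULL → not nullable.
- name: no NOT NULL constraint applies → nullable.
- timesheet_id: CHECK does not forbid NULL (a CHECK constraint passes when its expression is NULL) → nullable.
- grade: CHECK does not forbid NULL (a CHECK constraint passes when its expression is NULL) → nullable.
- hours: part of the PRIMARY KEY, which implies NOT NULL → not nullable.
- notes: CHECK does not forbid NULL (a CHECK constraint passes when its expression is NULL) → nullable.
- code: no NOT NULL constraint applies → nullable.

bonus, name, timesheet_id, grade, notes, code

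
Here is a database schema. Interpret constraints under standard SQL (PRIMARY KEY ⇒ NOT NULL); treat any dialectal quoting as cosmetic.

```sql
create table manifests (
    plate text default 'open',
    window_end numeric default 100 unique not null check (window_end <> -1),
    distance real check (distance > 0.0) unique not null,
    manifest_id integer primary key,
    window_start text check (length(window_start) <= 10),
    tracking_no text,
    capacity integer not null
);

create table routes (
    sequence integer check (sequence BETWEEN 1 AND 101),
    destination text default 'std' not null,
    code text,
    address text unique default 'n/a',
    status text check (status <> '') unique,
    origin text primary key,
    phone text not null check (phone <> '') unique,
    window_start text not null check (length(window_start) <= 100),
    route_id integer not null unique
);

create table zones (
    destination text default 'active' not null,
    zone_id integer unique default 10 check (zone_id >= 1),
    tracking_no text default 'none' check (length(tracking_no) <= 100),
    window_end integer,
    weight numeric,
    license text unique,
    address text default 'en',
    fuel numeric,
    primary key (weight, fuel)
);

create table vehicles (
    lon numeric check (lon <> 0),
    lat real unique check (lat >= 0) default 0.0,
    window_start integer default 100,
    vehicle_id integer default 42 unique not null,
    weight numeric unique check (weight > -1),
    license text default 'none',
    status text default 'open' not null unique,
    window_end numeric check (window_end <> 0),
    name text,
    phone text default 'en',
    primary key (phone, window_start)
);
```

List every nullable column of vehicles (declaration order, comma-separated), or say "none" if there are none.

lon, lat, weight, license, window_end, name

- lon: CHECK does not forbid NULL (a CHECK constraint passes when its expression is NULL) → nullable.
- lat: CHECK does not forbid NULL (a CHECK constraint passes when its expression is NULL) → nullable.
- window_start: part of the PRIMARY KEY, which implies NOT NULL → not nullable.
- vehicle_id: declared NOT NULL → not nullable.
- weight: CHECK does not forbid NULL (a CHECK constraint passes when its expression is NULL) → nullable.
- license: DEFAULT only fills an omitted column; an explicit NULL is still allowed → nullable.
- status: declared NOT NULL → not nullable.
- window_end: CHECK does not forbid NULL (a CHECK constraint passes when its expression is NULL) → nullable.
- name: no NOT NULL constraint applies → nullable.
- phone: part of the PRIMARY KEY, which implies NOT NULL → not nullable.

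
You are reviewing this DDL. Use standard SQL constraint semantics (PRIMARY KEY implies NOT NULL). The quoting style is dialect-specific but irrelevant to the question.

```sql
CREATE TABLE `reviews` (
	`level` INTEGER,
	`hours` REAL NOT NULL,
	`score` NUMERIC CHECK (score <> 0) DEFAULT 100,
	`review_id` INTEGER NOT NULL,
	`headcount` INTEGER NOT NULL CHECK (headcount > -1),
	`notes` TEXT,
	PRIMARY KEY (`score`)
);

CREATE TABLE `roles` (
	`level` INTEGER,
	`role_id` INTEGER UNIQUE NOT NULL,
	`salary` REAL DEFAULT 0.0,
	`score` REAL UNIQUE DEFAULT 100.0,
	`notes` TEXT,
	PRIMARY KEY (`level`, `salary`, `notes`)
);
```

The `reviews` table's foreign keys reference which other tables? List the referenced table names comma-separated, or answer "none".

No column in reviews has a REFERENCES clause.

none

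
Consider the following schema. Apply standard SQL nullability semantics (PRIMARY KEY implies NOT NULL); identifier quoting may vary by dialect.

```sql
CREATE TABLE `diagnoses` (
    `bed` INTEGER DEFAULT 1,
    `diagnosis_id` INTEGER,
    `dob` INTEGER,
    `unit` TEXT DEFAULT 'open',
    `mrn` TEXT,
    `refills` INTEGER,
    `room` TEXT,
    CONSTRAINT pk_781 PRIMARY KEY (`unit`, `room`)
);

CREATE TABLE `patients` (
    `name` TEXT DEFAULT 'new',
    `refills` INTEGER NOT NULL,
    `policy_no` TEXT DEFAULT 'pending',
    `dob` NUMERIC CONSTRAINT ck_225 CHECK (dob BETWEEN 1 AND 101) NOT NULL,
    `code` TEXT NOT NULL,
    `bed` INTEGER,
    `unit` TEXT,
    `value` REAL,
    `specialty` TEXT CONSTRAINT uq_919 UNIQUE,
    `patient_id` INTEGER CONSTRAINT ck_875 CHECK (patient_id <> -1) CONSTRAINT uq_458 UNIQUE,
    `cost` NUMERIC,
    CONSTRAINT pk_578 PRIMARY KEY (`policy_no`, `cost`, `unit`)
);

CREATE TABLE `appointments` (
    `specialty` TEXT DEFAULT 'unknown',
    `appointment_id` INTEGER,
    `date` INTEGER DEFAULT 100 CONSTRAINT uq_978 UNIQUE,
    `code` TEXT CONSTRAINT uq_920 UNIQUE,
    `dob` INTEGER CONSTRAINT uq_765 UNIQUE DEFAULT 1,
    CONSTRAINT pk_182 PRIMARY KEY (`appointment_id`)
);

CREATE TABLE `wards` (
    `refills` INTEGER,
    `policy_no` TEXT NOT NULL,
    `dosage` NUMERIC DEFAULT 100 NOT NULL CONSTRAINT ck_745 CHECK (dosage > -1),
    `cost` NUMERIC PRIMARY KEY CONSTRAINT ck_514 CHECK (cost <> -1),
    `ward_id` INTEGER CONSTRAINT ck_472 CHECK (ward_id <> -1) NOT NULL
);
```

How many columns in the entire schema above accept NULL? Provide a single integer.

15

diagnoses: 5 nullable (bed, diagnosis_id, dob, mrn, refills — PK (unit, room) and explicit NOT NULL columns excluded).
patients: 5 nullable (name, bed, value, specialty, patient_id — PK (policy_no, cost, unit) and explicit NOT NULL columns excluded).
appointments: 4 nullable (specialty, date, code, dob — PK (appointment_id) and explicit NOT NULL columns excluded).
wards: 1 nullable (refills — PK (cost) and explicit NOT NULL columns excluded).
Total: 5 + 5 + 4 + 1 = 15.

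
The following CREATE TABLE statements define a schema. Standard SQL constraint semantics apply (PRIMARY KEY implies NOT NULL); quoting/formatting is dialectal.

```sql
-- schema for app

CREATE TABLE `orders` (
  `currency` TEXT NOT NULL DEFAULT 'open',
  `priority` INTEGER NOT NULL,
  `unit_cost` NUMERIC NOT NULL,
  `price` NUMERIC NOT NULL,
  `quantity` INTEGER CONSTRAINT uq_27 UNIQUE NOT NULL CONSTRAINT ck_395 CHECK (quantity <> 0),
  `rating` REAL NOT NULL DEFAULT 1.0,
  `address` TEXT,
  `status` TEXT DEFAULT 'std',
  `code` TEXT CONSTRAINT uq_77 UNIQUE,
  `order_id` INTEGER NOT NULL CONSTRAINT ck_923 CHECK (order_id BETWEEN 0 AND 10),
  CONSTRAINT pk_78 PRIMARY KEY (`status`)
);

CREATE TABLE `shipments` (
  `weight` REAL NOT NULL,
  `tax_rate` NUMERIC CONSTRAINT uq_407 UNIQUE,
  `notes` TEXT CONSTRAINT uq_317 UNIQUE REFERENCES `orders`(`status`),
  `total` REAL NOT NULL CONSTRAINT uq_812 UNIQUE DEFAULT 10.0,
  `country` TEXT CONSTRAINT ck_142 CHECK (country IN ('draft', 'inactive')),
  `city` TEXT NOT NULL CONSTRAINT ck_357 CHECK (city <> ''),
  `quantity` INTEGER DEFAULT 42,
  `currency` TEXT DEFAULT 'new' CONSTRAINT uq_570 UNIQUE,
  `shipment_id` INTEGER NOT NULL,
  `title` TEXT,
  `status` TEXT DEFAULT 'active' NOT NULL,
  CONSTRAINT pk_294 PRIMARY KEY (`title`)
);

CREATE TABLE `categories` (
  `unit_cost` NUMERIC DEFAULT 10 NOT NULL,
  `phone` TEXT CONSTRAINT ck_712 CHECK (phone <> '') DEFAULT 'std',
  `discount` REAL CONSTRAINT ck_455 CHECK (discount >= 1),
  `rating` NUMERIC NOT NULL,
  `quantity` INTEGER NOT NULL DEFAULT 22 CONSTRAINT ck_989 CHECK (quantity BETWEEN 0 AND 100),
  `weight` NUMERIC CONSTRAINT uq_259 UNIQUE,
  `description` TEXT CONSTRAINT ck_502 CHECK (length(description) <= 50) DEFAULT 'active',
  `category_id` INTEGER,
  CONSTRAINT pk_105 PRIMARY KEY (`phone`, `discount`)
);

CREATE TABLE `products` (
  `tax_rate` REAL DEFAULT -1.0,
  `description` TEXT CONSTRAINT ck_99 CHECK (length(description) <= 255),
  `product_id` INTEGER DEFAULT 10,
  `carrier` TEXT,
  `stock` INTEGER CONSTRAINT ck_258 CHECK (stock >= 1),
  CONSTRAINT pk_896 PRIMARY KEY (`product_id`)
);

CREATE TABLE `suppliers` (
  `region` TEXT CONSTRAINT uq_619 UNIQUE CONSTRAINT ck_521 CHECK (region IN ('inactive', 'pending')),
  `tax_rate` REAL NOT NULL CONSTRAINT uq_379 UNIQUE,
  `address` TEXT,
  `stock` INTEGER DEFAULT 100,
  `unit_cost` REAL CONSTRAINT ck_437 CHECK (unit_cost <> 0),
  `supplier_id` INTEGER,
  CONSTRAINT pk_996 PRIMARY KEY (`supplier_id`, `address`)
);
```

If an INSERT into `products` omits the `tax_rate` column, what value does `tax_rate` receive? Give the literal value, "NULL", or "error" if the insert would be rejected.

-1.0

tax_rate has an explicit DEFAULT -1.0.
When the column is omitted from an INSERT, that default is used.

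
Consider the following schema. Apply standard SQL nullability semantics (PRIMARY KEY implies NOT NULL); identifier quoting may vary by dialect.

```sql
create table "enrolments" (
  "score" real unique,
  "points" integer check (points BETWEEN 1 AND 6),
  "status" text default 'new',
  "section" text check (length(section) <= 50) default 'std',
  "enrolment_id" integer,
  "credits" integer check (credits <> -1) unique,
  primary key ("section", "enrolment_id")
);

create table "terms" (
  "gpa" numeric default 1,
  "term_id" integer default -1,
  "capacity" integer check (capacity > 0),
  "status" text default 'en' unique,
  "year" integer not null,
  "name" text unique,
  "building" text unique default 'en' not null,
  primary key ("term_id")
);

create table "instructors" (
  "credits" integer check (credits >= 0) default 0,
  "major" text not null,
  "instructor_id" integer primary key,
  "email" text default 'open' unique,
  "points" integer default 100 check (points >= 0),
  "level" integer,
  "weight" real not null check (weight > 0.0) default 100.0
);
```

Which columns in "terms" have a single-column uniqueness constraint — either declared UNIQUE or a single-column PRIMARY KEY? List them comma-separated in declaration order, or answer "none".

term_id, status, name, building

- gpa: no UNIQUE or single-column PK constraint.
- term_id: single-column PRIMARY KEY → unique.
- capacity: no UNIQUE or single-column PK constraint.
- status: declared UNIQUE → unique.
- year: no UNIQUE or single-column PK constraint.
- name: declared UNIQUE → unique.
- building: declared UNIQUE → unique.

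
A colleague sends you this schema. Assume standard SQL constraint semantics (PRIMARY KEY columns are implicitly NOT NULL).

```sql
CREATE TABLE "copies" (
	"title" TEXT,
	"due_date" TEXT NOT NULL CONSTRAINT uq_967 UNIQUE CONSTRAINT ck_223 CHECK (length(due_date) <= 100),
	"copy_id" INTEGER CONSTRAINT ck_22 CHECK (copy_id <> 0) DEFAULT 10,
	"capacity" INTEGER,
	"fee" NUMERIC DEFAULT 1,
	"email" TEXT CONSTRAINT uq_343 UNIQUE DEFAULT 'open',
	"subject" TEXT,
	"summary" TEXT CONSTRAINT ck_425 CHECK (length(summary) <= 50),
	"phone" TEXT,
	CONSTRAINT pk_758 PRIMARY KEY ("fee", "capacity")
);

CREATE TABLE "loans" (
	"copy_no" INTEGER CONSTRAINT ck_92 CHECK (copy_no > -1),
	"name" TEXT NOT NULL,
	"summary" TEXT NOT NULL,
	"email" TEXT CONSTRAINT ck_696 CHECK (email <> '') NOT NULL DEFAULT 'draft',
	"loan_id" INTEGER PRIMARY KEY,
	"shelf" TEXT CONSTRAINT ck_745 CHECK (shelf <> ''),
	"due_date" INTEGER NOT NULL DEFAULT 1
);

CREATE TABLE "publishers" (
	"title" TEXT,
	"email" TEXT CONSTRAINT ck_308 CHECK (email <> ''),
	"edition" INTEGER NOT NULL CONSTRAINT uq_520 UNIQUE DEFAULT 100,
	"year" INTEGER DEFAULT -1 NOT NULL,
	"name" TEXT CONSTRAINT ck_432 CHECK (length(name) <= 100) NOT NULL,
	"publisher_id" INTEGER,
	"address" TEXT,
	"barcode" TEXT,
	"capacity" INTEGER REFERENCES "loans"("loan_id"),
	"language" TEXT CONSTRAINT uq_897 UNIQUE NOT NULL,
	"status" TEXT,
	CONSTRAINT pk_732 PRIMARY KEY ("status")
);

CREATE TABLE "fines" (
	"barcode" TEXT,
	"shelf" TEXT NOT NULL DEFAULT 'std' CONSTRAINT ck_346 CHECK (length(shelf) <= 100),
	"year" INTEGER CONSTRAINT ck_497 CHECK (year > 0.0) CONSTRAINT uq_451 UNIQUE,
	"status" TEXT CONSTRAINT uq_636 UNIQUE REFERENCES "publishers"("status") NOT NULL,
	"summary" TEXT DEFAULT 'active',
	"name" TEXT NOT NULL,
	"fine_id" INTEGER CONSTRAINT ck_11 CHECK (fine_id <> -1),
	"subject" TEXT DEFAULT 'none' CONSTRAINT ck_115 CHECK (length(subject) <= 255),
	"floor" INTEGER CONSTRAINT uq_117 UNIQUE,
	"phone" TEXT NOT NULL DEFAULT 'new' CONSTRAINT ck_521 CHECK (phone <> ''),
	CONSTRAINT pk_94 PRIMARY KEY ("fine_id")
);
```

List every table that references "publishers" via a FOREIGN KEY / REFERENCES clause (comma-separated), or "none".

- fines.status references publishers(status).

fines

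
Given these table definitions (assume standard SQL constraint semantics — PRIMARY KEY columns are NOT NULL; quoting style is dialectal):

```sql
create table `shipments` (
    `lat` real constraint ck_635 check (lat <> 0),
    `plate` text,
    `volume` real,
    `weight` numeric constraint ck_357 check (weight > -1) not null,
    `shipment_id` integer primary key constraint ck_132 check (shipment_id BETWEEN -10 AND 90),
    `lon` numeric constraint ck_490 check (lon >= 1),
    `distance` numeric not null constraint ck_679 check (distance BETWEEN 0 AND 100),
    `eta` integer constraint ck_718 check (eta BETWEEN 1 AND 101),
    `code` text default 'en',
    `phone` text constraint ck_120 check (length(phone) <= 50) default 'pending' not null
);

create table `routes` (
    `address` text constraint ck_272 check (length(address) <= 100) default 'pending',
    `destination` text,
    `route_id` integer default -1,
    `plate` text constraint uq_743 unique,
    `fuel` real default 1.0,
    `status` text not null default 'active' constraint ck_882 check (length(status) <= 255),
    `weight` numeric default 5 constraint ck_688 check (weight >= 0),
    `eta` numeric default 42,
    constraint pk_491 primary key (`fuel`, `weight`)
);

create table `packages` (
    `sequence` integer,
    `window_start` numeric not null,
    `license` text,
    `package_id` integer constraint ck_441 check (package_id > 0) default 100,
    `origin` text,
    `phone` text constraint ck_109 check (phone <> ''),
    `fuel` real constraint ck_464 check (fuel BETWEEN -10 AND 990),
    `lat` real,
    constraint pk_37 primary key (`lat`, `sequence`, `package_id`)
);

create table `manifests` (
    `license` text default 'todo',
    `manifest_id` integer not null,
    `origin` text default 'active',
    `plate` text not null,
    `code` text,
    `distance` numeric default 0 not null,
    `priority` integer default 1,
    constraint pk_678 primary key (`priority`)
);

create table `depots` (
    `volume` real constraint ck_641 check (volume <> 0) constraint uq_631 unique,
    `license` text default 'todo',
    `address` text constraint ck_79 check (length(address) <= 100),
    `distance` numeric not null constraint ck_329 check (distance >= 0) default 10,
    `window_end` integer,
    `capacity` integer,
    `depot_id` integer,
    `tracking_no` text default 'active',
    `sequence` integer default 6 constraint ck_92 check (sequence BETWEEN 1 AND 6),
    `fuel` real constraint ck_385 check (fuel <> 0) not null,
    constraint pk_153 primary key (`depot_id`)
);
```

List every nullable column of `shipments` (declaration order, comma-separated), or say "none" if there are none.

lat, plate, volume, lon, eta, code

- lat: CHECK does not forbid NULL (a CHECK constraint passes when its expression is NULL) → nullable.
- plate: no NOT NULL constraint applies → nullable.
- volume: no NOT NULL constraint applies → nullable.
- weight: declared NOT NULL → not nullable.
- shipment_id: part of the PRIMARY KEY, which implies NOT NULL → not nullable.
- lon: CHECK does not forbid NULL (a CHECK constraint passes when its expression is NULL) → nullable.
- distance: declared NOT NULL → not nullable.
- eta: CHECK does not forbid NULL (a CHECK constraint passes when its expression is NULL) → nullable.
- code: DEFAULT only fills an omitted column; an explicit NULL is still allowed → nullable.
- phone: declared NOT NULL → not nullable.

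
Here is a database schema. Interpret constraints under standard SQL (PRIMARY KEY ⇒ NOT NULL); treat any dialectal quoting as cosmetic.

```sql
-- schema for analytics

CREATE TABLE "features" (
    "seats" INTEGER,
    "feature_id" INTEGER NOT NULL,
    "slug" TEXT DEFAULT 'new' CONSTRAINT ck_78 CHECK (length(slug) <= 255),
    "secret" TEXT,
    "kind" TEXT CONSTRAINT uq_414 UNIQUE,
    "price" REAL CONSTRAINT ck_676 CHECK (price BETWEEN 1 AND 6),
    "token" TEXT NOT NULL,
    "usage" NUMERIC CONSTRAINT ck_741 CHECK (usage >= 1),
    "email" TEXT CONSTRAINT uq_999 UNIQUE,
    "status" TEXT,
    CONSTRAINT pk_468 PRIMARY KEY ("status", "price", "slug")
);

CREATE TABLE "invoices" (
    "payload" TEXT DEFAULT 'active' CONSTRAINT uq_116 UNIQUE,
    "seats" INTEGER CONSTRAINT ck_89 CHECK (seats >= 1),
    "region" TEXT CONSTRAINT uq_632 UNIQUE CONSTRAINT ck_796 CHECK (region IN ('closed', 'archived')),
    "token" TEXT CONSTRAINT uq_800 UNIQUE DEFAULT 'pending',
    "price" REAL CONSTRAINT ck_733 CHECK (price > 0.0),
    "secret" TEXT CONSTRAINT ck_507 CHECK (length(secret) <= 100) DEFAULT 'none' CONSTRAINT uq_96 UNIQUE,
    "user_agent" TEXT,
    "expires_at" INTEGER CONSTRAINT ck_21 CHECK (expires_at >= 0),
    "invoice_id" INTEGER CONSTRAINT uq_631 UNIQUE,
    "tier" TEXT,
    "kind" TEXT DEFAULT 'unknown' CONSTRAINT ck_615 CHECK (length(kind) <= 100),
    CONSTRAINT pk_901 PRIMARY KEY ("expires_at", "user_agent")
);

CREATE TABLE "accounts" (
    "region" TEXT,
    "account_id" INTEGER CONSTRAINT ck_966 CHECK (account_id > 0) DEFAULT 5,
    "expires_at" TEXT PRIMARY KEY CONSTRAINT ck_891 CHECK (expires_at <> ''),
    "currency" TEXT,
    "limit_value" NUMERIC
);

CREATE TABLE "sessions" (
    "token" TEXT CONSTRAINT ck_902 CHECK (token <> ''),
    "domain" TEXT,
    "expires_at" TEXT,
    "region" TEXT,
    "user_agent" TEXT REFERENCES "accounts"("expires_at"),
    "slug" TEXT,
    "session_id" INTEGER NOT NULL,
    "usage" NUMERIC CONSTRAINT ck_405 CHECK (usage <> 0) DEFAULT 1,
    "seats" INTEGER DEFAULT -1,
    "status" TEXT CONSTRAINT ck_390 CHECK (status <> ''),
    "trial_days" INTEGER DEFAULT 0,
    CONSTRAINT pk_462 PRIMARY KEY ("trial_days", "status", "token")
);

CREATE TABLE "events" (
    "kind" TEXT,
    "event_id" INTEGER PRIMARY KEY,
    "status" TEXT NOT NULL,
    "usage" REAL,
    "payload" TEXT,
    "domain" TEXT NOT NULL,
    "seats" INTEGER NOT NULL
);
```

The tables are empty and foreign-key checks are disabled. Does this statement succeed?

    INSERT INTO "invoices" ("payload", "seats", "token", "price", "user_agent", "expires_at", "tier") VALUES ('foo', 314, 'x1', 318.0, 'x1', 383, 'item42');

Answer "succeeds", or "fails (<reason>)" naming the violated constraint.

NOT NULL columns: expires_at is supplied; user_agent is supplied.
CHECK constraints: 314 satisfies (seats >= 1); 318.0 satisfies (price > 0.0); 383 satisfies (expires_at >= 0).
No constraint is violated.

succeeds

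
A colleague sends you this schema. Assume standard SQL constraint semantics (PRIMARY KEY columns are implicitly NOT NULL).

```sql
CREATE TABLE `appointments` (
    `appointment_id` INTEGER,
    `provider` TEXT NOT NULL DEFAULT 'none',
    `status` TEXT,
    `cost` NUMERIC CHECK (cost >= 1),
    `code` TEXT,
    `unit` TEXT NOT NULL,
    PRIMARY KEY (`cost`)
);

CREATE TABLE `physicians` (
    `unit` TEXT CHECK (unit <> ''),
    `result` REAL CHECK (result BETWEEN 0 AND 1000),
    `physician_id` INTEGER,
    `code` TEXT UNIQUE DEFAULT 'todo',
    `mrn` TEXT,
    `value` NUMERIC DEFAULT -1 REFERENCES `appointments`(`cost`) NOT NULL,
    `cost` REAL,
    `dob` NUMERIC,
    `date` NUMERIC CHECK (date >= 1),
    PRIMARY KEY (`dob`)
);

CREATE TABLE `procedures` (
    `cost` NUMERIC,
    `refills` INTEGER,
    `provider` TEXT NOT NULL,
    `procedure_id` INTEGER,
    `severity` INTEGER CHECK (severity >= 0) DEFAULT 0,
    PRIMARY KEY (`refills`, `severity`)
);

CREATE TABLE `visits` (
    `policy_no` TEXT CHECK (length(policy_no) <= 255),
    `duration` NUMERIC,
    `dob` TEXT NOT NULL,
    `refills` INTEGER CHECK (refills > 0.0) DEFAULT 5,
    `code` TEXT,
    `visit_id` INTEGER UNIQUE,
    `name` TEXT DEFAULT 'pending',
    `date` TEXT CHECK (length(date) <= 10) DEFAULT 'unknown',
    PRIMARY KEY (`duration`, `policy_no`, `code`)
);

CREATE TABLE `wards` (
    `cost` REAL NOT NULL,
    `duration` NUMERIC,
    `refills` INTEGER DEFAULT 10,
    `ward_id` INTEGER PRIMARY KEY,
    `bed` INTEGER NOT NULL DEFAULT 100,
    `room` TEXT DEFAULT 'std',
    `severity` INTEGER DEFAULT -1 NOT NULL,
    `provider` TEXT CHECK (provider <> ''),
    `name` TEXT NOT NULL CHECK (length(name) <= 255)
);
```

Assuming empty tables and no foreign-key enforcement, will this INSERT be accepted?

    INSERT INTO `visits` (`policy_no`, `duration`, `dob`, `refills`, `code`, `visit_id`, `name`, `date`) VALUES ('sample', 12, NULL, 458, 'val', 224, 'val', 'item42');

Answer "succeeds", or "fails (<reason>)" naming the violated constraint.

fails (NOT NULL on dob)

dob is explicitly set to NULL, but dob is declared NOT NULL.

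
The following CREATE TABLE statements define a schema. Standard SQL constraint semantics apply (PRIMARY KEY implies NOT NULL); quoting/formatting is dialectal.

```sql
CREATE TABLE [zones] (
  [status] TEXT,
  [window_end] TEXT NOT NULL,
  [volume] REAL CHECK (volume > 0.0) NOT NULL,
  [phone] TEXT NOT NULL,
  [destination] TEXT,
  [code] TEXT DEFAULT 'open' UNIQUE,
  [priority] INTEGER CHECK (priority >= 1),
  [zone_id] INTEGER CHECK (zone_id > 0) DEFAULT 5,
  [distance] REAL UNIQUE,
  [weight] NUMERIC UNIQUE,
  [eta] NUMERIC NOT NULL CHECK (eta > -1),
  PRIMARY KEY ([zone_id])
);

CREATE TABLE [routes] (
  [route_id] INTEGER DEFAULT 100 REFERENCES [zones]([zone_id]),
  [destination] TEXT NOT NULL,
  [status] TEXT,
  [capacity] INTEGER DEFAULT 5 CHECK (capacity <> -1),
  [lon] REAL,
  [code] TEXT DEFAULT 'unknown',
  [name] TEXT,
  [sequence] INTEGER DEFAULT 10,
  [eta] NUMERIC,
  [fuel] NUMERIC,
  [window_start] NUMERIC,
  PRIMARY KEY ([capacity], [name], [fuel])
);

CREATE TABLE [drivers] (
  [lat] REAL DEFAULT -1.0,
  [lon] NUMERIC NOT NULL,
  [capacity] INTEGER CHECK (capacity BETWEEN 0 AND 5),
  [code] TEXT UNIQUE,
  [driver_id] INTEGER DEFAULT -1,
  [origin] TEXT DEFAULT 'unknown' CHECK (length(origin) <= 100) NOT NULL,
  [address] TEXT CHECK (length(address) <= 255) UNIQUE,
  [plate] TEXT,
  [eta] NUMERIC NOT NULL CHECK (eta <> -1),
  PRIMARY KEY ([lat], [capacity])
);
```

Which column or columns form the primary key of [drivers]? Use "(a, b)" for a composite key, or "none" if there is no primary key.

A table-level PRIMARY KEY clause names 2 columns: lat, capacity.
This is a composite key — the combination is unique, not each column individually.

(lat, capacity)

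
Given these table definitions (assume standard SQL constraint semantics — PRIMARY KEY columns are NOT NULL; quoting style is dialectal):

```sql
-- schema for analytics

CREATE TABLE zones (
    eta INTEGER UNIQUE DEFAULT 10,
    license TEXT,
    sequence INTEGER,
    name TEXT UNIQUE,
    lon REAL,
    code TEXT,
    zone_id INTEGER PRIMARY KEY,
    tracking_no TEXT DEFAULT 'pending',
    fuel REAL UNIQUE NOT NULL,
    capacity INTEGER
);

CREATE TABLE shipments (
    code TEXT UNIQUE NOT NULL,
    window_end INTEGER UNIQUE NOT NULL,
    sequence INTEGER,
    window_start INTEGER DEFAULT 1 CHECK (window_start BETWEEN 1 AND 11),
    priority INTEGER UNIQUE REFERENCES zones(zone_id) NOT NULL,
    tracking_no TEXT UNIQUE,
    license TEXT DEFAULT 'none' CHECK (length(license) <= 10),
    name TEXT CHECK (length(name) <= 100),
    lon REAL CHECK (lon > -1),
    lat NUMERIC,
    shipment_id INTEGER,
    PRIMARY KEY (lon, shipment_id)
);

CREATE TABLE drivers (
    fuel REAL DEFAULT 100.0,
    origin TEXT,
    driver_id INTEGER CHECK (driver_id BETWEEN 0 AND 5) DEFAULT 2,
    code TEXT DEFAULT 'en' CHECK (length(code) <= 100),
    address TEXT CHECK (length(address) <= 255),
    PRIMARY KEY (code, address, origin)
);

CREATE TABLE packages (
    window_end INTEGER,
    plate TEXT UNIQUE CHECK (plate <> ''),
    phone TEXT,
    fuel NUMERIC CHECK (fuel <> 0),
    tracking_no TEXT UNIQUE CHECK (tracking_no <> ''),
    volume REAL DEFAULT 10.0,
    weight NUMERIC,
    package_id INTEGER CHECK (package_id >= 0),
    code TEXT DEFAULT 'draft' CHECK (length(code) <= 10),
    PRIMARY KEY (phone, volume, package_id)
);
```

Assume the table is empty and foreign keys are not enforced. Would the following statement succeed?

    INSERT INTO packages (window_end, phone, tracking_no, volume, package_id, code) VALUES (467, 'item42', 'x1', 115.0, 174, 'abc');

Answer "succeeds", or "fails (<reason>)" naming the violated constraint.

NOT NULL columns: package_id is supplied; phone is supplied; volume is supplied.
CHECK constraints: 'x1' satisfies (tracking_no <> ''); 174 satisfies (package_id >= 0); 'abc' satisfies (length(code) <= 10).
No constraint is violated.

succeeds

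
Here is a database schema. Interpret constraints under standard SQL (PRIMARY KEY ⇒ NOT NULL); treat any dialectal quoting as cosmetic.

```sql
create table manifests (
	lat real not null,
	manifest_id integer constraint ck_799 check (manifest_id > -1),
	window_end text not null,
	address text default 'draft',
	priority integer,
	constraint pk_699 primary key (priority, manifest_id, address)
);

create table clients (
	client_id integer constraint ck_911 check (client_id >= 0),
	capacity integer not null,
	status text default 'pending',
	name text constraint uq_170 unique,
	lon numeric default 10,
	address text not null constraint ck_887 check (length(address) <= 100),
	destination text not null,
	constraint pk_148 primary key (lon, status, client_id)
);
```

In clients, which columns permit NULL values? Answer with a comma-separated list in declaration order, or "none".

name

- client_id: part of the PRIMARY KEY, which implies NOT NULL → not nullable.
- capacity: declared NOT NULL → not nullable.
- status: part of the PRIMARY KEY, which implies NOT NULL → not nullable.
- name: UNIQUE does not imply NOT NULL → nullable.
- lon: part of the PRIMARY KEY, which implies NOT NULL → not nullable.
- address: declared NOT NULL → not nullable.
- destination: declared NOT NULL → not nullable.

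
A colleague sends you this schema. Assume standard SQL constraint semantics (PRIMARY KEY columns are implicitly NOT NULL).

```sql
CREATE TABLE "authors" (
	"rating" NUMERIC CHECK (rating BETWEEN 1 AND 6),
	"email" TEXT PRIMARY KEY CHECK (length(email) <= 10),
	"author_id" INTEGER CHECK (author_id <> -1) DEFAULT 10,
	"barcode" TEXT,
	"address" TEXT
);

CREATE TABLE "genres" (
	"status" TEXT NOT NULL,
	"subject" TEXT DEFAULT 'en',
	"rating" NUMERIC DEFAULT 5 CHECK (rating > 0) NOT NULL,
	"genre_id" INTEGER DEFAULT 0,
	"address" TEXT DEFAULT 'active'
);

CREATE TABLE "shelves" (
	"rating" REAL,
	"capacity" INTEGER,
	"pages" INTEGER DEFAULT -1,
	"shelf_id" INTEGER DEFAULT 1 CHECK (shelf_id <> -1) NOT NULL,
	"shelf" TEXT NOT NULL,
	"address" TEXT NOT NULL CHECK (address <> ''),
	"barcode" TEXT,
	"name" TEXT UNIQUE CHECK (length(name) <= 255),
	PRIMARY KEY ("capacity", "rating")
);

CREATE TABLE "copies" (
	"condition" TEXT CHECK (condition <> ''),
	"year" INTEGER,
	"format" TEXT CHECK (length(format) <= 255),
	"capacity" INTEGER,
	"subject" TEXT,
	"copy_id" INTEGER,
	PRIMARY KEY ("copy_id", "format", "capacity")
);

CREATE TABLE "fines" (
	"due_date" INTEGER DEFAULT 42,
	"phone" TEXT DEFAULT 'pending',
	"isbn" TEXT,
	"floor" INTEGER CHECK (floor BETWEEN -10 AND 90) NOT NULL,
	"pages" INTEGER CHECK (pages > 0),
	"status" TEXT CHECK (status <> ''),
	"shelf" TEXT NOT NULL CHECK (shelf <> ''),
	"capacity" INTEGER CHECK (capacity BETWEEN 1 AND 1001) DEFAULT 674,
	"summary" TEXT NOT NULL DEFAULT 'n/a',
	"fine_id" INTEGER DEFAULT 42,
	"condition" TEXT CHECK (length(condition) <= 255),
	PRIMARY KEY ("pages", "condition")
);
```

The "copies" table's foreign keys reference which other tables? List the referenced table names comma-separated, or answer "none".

No column in copies has a REFERENCES clause.

none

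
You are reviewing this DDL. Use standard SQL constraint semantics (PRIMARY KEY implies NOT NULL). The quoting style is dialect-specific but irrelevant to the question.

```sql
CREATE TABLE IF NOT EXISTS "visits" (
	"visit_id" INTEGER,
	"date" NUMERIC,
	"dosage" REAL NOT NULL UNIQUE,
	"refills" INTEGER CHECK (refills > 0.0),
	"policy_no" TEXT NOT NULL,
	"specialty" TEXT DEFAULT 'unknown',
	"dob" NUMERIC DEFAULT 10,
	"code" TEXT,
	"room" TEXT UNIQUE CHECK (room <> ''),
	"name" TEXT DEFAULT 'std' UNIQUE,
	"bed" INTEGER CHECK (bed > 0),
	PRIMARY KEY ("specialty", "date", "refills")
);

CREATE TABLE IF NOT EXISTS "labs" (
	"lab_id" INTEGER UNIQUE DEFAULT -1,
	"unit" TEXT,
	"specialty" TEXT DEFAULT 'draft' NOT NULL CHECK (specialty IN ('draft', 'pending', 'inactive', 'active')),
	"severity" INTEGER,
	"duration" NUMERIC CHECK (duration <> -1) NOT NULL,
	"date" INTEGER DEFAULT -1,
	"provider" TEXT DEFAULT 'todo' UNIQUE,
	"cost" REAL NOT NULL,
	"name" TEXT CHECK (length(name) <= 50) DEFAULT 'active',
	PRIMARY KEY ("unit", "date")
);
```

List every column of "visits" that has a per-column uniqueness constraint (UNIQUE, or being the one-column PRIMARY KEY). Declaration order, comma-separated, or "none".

dosage, room, name

- visit_id: no UNIQUE or single-column PK constraint.
- date: part of a composite PRIMARY KEY — only the tuple is unique, not this column on its own.
- dosage: declared UNIQUE → unique.
- refills: part of a composite PRIMARY KEY — only the tuple is unique, not this column on its own.
- policy_no: no UNIQUE or single-column PK constraint.
- specialty: part of a composite PRIMARY KEY — only the tuple is unique, not this column on its own.
- dob: no UNIQUE or single-column PK constraint.
- code: no UNIQUE or single-column PK constraint.
- room: declared UNIQUE → unique.
- name: declared UNIQUE → unique.
- bed: no UNIQUE or single-column PK constraint.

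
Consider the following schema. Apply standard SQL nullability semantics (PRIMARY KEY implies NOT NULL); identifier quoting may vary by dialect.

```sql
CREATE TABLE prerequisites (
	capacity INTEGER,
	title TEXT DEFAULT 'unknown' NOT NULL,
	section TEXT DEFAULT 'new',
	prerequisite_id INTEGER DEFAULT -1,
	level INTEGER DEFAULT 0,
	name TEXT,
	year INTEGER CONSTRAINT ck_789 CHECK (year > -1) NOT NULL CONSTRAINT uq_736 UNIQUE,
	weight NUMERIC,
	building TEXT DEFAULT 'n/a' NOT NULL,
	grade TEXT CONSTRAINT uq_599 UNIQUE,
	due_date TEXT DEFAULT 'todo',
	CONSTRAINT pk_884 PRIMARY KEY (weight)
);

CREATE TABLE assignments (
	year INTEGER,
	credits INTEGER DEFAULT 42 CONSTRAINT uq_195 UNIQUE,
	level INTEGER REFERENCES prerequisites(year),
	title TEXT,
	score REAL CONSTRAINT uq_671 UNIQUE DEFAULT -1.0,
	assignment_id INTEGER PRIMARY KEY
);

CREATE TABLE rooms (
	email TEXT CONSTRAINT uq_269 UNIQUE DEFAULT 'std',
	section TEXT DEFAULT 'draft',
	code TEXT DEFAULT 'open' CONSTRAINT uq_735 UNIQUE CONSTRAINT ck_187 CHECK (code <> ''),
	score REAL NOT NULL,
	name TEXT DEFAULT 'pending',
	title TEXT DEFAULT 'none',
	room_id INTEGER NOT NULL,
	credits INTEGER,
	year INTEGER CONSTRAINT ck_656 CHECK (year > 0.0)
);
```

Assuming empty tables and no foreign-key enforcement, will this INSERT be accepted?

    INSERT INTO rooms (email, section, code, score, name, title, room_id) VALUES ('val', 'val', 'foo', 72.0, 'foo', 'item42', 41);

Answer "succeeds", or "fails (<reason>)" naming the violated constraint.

succeeds

NOT NULL columns: room_id is supplied; score is supplied.
CHECK constraints: 'foo' satisfies (code <> '').
No constraint is violated.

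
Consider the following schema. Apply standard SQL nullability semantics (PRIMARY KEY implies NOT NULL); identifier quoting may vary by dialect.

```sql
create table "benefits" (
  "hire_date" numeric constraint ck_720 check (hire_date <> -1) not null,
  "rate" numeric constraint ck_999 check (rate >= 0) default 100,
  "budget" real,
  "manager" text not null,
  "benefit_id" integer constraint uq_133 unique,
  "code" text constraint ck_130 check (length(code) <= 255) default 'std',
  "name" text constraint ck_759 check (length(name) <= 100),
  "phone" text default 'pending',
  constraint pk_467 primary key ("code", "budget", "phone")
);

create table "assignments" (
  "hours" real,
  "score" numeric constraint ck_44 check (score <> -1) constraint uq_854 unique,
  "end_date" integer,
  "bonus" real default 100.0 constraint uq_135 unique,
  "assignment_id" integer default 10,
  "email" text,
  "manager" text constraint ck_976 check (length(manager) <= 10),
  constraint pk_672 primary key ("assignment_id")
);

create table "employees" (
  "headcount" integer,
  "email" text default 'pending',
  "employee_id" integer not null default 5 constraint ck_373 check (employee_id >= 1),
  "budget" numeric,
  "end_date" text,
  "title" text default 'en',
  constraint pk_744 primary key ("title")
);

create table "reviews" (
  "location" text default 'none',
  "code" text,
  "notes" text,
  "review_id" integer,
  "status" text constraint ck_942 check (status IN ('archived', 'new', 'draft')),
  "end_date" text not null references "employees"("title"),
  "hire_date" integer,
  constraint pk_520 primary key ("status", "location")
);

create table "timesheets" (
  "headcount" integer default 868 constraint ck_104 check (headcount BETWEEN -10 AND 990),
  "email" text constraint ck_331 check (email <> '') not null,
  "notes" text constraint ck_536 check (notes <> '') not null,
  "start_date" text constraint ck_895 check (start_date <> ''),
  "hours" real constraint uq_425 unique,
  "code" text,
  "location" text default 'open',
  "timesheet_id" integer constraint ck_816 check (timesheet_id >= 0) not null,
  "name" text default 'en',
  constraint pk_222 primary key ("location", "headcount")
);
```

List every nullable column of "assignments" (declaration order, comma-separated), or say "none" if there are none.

hours, score, end_date, bonus, email, manager

- hours: no NOT NULL constraint applies → nullable.
- score: CHECK does not forbid NULL (a CHECK constraint passes when its expression is NULL) → nullable.
- end_date: no NOT NULL constraint applies → nullable.
- bonus: UNIQUE does not imply NOT NULL → nullable.
- assignment_id: part of the PRIMARY KEY, which implies NOT NULL → not nullable.
- email: no NOT NULL constraint applies → nullable.
- manager: CHECK does not forbid NULL (a CHECK constraint passes when its expression is NULL) → nullable.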